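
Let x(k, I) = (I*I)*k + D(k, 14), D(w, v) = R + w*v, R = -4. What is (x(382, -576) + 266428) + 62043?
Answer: 127072247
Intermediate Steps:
D(w, v) = -4 + v*w (D(w, v) = -4 + w*v = -4 + v*w)
x(k, I) = -4 + 14*k + k*I² (x(k, I) = (I*I)*k + (-4 + 14*k) = I²*k + (-4 + 14*k) = k*I² + (-4 + 14*k) = -4 + 14*k + k*I²)
(x(382, -576) + 266428) + 62043 = ((-4 + 14*382 + 382*(-576)²) + 266428) + 62043 = ((-4 + 5348 + 382*331776) + 266428) + 62043 = ((-4 + 5348 + 126738432) + 266428) + 62043 = (126743776 + 266428) + 62043 = 127010204 + 62043 = 127072247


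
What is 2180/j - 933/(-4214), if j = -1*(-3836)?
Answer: 455911/577318 ≈ 0.78971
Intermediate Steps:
j = 3836
2180/j - 933/(-4214) = 2180/3836 - 933/(-4214) = 2180*(1/3836) - 933*(-1/4214) = 545/959 + 933/4214 = 455911/577318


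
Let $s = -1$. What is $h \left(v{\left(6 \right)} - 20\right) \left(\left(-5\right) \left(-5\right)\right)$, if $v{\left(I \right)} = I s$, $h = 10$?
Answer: $-6500$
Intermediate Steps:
$v{\left(I \right)} = - I$ ($v{\left(I \right)} = I \left(-1\right) = - I$)
$h \left(v{\left(6 \right)} - 20\right) \left(\left(-5\right) \left(-5\right)\right) = 10 \left(\left(-1\right) 6 - 20\right) \left(\left(-5\right) \left(-5\right)\right) = 10 \left(-6 - 20\right) 25 = 10 \left(-26\right) 25 = \left(-260\right) 25 = -6500$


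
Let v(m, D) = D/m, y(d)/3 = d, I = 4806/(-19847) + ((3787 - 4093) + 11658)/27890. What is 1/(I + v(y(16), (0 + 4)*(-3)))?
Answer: -12438940/1058863 ≈ -11.747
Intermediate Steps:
I = 512718/3109735 (I = 4806*(-1/19847) + (-306 + 11658)*(1/27890) = -54/223 + 11352*(1/27890) = -54/223 + 5676/13945 = 512718/3109735 ≈ 0.16488)
y(d) = 3*d
1/(I + v(y(16), (0 + 4)*(-3))) = 1/(512718/3109735 + ((0 + 4)*(-3))/((3*16))) = 1/(512718/3109735 + (4*(-3))/48) = 1/(512718/3109735 - 12*1/48) = 1/(512718/3109735 - 1/4) = 1/(-1058863/12438940) = -12438940/1058863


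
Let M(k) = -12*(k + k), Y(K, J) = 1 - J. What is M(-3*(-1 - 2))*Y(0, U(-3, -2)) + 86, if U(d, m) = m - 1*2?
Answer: -994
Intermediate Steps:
U(d, m) = -2 + m (U(d, m) = m - 2 = -2 + m)
M(k) = -24*k
M(-3*(-1 - 2))*Y(0, U(-3, -2)) + 86 = (-(-72)*(-1 - 2))*(1 - (-2 - 2)) + 86 = (-(-72)*(-3))*(1 - 1*(-4)) + 86 = (-24*9)*(1 + 4) + 86 = -216*5 + 86 = -1080 + 86 = -994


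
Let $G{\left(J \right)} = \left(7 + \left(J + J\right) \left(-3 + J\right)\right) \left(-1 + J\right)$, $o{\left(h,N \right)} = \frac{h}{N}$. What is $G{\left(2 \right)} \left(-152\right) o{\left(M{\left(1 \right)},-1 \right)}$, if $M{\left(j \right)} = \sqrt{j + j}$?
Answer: $456 \sqrt{2} \approx 644.88$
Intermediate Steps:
$M{\left(j \right)} = \sqrt{2} \sqrt{j}$ ($M{\left(j \right)} = \sqrt{2 j} = \sqrt{2} \sqrt{j}$)
$G{\left(J \right)} = \left(-1 + J\right) \left(7 + 2 J \left(-3 + J\right)\right)$ ($G{\left(J \right)} = \left(7 + 2 J \left(-3 + J\right)\right) \left(-1 + J\right) = \left(-1 + J\right) \left(7 + 2 J \left(-3 + J\right)\right)$)
$G{\left(2 \right)} \left(-152\right) o{\left(M{\left(1 \right)},-1 \right)} = \left(-7 - 8 \cdot 2^{2} + 2 \cdot 2^{3} + 13 \cdot 2\right) \left(-152\right) \frac{\sqrt{2} \sqrt{1}}{-1} = \left(-7 - 32 + 2 \cdot 8 + 26\right) \left(-152\right) \sqrt{2} \cdot 1 \left(-1\right) = \left(-7 - 32 + 16 + 26\right) \left(-152\right) \sqrt{2} \left(-1\right) = 3 \left(-152\right) \left(- \sqrt{2}\right) = - 456 \left(- \sqrt{2}\right) = 456 \sqrt{2}$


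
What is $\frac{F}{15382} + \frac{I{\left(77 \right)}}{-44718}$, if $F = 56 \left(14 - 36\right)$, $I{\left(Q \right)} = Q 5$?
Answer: $- \frac{30507323}{343926138} \approx -0.088703$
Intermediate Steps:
$I{\left(Q \right)} = 5 Q$
$F = -1232$ ($F = 56 \left(-22\right) = -1232$)
$\frac{F}{15382} + \frac{I{\left(77 \right)}}{-44718} = - \frac{1232}{15382} + \frac{5 \cdot 77}{-44718} = \left(-1232\right) \frac{1}{15382} + 385 \left(- \frac{1}{44718}\right) = - \frac{616}{7691} - \frac{385}{44718} = - \frac{30507323}{343926138}$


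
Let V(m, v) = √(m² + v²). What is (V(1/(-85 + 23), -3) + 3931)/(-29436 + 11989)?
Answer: -3931/17447 - √34597/1081714 ≈ -0.22548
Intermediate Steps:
(V(1/(-85 + 23), -3) + 3931)/(-29436 + 11989) = (√((1/(-85 + 23))² + (-3)²) + 3931)/(-29436 + 11989) = (√((1/(-62))² + 9) + 3931)/(-17447) = (√((-1/62)² + 9) + 3931)*(-1/17447) = (√(1/3844 + 9) + 3931)*(-1/17447) = (√(34597/3844) + 3931)*(-1/17447) = (√34597/62 + 3931)*(-1/17447) = (3931 + √34597/62)*(-1/17447) = -3931/17447 - √34597/1081714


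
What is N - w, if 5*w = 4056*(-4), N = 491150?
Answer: 2471974/5 ≈ 4.9440e+5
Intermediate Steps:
w = -16224/5 (w = (4056*(-4))/5 = (1/5)*(-16224) = -16224/5 ≈ -3244.8)
N - w = 491150 - 1*(-16224/5) = 491150 + 16224/5 = 2471974/5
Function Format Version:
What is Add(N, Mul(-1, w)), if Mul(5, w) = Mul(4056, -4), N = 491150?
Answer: Rational(2471974, 5) ≈ 4.9440e+5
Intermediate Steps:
w = Rational(-16224, 5) (w = Mul(Rational(1, 5), Mul(4056, -4)) = Mul(Rational(1, 5), -16224) = Rational(-16224, 5) ≈ -3244.8)
Add(N, Mul(-1, w)) = Add(491150, Mul(-1, Rational(-16224, 5))) = Add(491150, Rational(16224, 5)) = Rational(2471974, 5)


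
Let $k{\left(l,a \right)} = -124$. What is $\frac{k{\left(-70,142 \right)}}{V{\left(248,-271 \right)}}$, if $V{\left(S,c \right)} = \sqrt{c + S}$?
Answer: $\frac{124 i \sqrt{23}}{23} \approx 25.856 i$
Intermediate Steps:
$V{\left(S,c \right)} = \sqrt{S + c}$
$\frac{k{\left(-70,142 \right)}}{V{\left(248,-271 \right)}} = - \frac{124}{\sqrt{248 - 271}} = - \frac{124}{\sqrt{-23}} = - \frac{124}{i \sqrt{23}} = - 124 \left(- \frac{i \sqrt{23}}{23}\right) = \frac{124 i \sqrt{23}}{23}$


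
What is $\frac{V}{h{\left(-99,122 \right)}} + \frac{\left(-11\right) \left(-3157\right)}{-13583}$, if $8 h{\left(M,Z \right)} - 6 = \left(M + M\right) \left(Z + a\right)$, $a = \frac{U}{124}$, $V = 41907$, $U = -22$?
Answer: $- \frac{55709266845}{3384707021} \approx -16.459$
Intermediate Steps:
$a = - \frac{11}{62}$ ($a = - \frac{22}{124} = \left(-22\right) \frac{1}{124} = - \frac{11}{62} \approx -0.17742$)
$h{\left(M,Z \right)} = \frac{3}{4} + \frac{M \left(- \frac{11}{62} + Z\right)}{4}$ ($h{\left(M,Z \right)} = \frac{3}{4} + \frac{\left(M + M\right) \left(Z - \frac{11}{62}\right)}{8} = \frac{3}{4} + \frac{2 M \left(- \frac{11}{62} + Z\right)}{8} = \frac{3}{4} + \frac{M \left(- \frac{11}{62} + Z\right)}{4}$)
$\frac{V}{h{\left(-99,122 \right)}} + \frac{\left(-11\right) \left(-3157\right)}{-13583} = \frac{41907}{\frac{3}{4} - - \frac{1089}{248} + \frac{1}{4} \left(-99\right) 122} + \frac{\left(-11\right) \left(-3157\right)}{-13583} = \frac{41907}{\frac{3}{4} + \frac{1089}{248} - \frac{6039}{2}} + 34727 \left(- \frac{1}{13583}\right) = \frac{41907}{- \frac{747561}{248}} - \frac{34727}{13583} = 41907 \left(- \frac{248}{747561}\right) - \frac{34727}{13583} = - \frac{3464312}{249187} - \frac{34727}{13583} = - \frac{55709266845}{3384707021}$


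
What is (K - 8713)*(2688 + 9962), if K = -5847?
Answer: -184184000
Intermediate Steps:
(K - 8713)*(2688 + 9962) = (-5847 - 8713)*(2688 + 9962) = -14560*12650 = -184184000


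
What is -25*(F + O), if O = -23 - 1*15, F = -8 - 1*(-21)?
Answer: 625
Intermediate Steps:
F = 13 (F = -8 + 21 = 13)
O = -38 (O = -23 - 15 = -38)
-25*(F + O) = -25*(13 - 38) = -25*(-25) = 625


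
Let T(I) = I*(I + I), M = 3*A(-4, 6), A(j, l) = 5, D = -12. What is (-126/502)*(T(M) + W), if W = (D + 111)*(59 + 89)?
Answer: -951426/251 ≈ -3790.5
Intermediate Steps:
W = 14652 (W = (-12 + 111)*(59 + 89) = 99*148 = 14652)
M = 15 (M = 3*5 = 15)
T(I) = 2*I² (T(I) = I*(2*I) = 2*I²)
(-126/502)*(T(M) + W) = (-126/502)*(2*15² + 14652) = (-126*1/502)*(2*225 + 14652) = -63*(450 + 14652)/251 = -63/251*15102 = -951426/251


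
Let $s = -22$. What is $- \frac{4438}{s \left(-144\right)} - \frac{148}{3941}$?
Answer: $- \frac{8979511}{6242544} \approx -1.4384$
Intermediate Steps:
$- \frac{4438}{s \left(-144\right)} - \frac{148}{3941} = - \frac{4438}{\left(-22\right) \left(-144\right)} - \frac{148}{3941} = - \frac{4438}{3168} - \frac{148}{3941} = \left(-4438\right) \frac{1}{3168} - \frac{148}{3941} = - \frac{2219}{1584} - \frac{148}{3941} = - \frac{8979511}{6242544}$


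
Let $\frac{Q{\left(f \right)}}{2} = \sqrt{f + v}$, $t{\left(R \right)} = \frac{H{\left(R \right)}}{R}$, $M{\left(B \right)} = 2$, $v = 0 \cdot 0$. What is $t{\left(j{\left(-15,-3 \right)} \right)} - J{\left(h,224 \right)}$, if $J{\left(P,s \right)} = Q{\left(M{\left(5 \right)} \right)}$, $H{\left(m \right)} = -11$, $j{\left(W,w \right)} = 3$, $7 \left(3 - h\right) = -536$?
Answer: $- \frac{11}{3} - 2 \sqrt{2} \approx -6.4951$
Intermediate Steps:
$h = \frac{557}{7}$ ($h = 3 - - \frac{536}{7} = 3 + \frac{536}{7} = \frac{557}{7} \approx 79.571$)
$v = 0$
$t{\left(R \right)} = - \frac{11}{R}$
$Q{\left(f \right)} = 2 \sqrt{f}$ ($Q{\left(f \right)} = 2 \sqrt{f + 0} = 2 \sqrt{f}$)
$J{\left(P,s \right)} = 2 \sqrt{2}$
$t{\left(j{\left(-15,-3 \right)} \right)} - J{\left(h,224 \right)} = - \frac{11}{3} - 2 \sqrt{2}$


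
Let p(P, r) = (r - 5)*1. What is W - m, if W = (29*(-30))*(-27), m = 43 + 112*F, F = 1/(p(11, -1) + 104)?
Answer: 164121/7 ≈ 23446.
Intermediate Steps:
p(P, r) = -5 + r (p(P, r) = (-5 + r)*1 = -5 + r)
F = 1/98 (F = 1/((-5 - 1) + 104) = 1/(-6 + 104) = 1/98 ≈ 0.010204)
m = 309/7 (m = 43 + 112*(1/98) = 43 + 8/7 = 309/7 ≈ 44.143)
W = 23490 (W = -870*(-27) = 23490)
W - m = 23490 - 1*309/7 = 23490 - 309/7 = 164121/7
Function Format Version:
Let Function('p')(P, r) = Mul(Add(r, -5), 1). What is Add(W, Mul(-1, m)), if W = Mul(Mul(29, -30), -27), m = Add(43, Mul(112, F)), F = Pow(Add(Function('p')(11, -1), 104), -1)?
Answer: Rational(164121, 7) ≈ 23446.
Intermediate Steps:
Function('p')(P, r) = Add(-5, r) (Function('p')(P, r) = Mul(Add(-5, r), 1) = Add(-5, r))
F = Rational(1, 98) (F = Pow(Add(Add(-5, -1), 104), -1) = Pow(Add(-6, 104), -1) = Pow(98, -1) = Rational(1, 98) ≈ 0.010204)
m = Rational(309, 7) (m = Add(43, Mul(112, Rational(1, 98))) = Add(43, Rational(8, 7)) = Rational(309, 7) ≈ 44.143)
W = 23490 (W = Mul(-870, -27) = 23490)
Add(W, Mul(-1, m)) = Add(23490, Mul(-1, Rational(309, 7))) = Add(23490, Rational(-309, 7)) = Rational(164121, 7)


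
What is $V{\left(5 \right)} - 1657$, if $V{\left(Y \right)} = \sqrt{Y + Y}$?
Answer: $-1657 + \sqrt{10} \approx -1653.8$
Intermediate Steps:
$V{\left(Y \right)} = \sqrt{2} \sqrt{Y}$ ($V{\left(Y \right)} = \sqrt{2 Y} = \sqrt{2} \sqrt{Y}$)
$V{\left(5 \right)} - 1657 = \sqrt{2} \sqrt{5} - 1657 = \sqrt{10} - 1657 = -1657 + \sqrt{10}$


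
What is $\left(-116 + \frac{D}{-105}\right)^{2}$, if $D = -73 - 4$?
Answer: $\frac{2989441}{225} \approx 13286.0$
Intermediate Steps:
$D = -77$ ($D = -73 - 4 = -77$)
$\left(-116 + \frac{D}{-105}\right)^{2} = \left(-116 - \frac{77}{-105}\right)^{2} = \left(-116 - - \frac{11}{15}\right)^{2} = \left(-116 + \frac{11}{15}\right)^{2} = \left(- \frac{1729}{15}\right)^{2} = \frac{2989441}{225}$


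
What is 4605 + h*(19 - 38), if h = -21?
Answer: 5004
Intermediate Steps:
4605 + h*(19 - 38) = 4605 - 21*(19 - 38) = 4605 - 21*(-19) = 4605 + 399 = 5004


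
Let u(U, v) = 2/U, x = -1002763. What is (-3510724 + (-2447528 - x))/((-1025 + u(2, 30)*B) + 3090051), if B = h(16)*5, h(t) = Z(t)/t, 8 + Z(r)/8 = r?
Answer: -4955489/3089046 ≈ -1.6042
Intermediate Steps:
Z(r) = -64 + 8*r
h(t) = (-64 + 8*t)/t
B = 20 (B = (8 - 64/16)*5 = (8 - 64*1/16)*5 = (8 - 4)*5 = 4*5 = 20)
(-3510724 + (-2447528 - x))/((-1025 + u(2, 30)*B) + 3090051) = (-3510724 + (-2447528 - 1*(-1002763)))/((-1025 + (2/2)*20) + 3090051) = (-3510724 + (-2447528 + 1002763))/((-1025 + (2*(½))*20) + 3090051) = (-3510724 - 1444765)/((-1025 + 1*20) + 3090051) = -4955489/((-1025 + 20) + 3090051) = -4955489/(-1005 + 3090051) = -4955489/3089046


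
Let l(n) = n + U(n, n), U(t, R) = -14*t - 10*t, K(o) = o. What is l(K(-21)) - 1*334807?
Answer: -334324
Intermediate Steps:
U(t, R) = -24*t
l(n) = -23*n (l(n) = n - 24*n = -23*n)
l(K(-21)) - 1*334807 = -23*(-21) - 1*334807 = 483 - 334807 = -334324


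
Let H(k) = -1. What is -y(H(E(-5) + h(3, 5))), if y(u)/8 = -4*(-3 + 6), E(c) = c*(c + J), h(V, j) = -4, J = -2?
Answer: 96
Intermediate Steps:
E(c) = c*(-2 + c) (E(c) = c*(c - 2) = c*(-2 + c))
y(u) = -96 (y(u) = 8*(-4*(-3 + 6)) = 8*(-4*3) = 8*(-12) = -96)
-y(H(E(-5) + h(3, 5))) = -1*(-96) = 96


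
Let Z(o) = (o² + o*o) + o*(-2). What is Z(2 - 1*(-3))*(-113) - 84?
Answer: -4604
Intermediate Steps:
Z(o) = -2*o + 2*o² (Z(o) = (o² + o²) - 2*o = 2*o² - 2*o = -2*o + 2*o²)
Z(2 - 1*(-3))*(-113) - 84 = (2*(2 - 1*(-3))*(-1 + (2 - 1*(-3))))*(-113) - 84 = (2*(2 + 3)*(-1 + (2 + 3)))*(-113) - 84 = (2*5*(-1 + 5))*(-113) - 84 = (2*5*4)*(-113) - 84 = 40*(-113) - 84 = -4520 - 84 = -4604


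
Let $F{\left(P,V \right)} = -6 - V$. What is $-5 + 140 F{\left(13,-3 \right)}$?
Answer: $-425$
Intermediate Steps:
$-5 + 140 F{\left(13,-3 \right)} = -5 + 140 \left(-6 - -3\right) = -5 + 140 \left(-6 + 3\right) = -5 + 140 \left(-3\right) = -5 - 420 = -425$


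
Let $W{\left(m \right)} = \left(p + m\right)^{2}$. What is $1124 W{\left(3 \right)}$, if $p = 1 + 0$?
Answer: $17984$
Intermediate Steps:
$p = 1$
$W{\left(m \right)} = \left(1 + m\right)^{2}$
$1124 W{\left(3 \right)} = 1124 \left(1 + 3\right)^{2} = 1124 \cdot 4^{2} = 1124 \cdot 16 = 17984$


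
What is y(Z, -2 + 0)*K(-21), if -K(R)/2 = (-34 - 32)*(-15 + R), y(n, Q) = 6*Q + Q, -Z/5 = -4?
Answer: 66528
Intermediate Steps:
Z = 20 (Z = -5*(-4) = 20)
y(n, Q) = 7*Q
K(R) = -1980 + 132*R (K(R) = -2*(-34 - 32)*(-15 + R) = -(-132)*(-15 + R) = -2*(990 - 66*R) = -1980 + 132*R)
y(Z, -2 + 0)*K(-21) = (7*(-2 + 0))*(-1980 + 132*(-21)) = (7*(-2))*(-1980 - 2772) = -14*(-4752) = 66528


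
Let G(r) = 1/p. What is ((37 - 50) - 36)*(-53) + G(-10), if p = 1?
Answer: 2598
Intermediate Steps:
G(r) = 1 (G(r) = 1/1 = 1)
((37 - 50) - 36)*(-53) + G(-10) = ((37 - 50) - 36)*(-53) + 1 = (-13 - 36)*(-53) + 1 = -49*(-53) + 1 = 2597 + 1 = 2598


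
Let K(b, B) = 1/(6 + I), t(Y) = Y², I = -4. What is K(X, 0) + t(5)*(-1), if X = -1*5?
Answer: -49/2 ≈ -24.500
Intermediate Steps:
X = -5
K(b, B) = ½ (K(b, B) = 1/(6 - 4) = 1/2 = ½)
K(X, 0) + t(5)*(-1) = ½ + 5²*(-1) = ½ + 25*(-1) = ½ - 25 = -49/2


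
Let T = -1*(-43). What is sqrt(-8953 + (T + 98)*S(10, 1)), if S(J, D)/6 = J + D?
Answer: sqrt(353) ≈ 18.788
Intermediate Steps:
S(J, D) = 6*D + 6*J (S(J, D) = 6*(J + D) = 6*(D + J) = 6*D + 6*J)
T = 43
sqrt(-8953 + (T + 98)*S(10, 1)) = sqrt(-8953 + (43 + 98)*(6*1 + 6*10)) = sqrt(-8953 + 141*(6 + 60)) = sqrt(-8953 + 141*66) = sqrt(-8953 + 9306) = sqrt(353)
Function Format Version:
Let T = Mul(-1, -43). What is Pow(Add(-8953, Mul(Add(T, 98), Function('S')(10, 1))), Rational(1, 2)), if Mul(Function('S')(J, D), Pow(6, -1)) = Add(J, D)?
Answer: Pow(353, Rational(1, 2)) ≈ 18.788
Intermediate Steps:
Function('S')(J, D) = Add(Mul(6, D), Mul(6, J)) (Function('S')(J, D) = Mul(6, Add(J, D)) = Mul(6, Add(D, J)) = Add(Mul(6, D), Mul(6, J)))
T = 43
Pow(Add(-8953, Mul(Add(T, 98), Function('S')(10, 1))), Rational(1, 2)) = Pow(Add(-8953, Mul(Add(43, 98), Add(Mul(6, 1), Mul(6, 10)))), Rational(1, 2)) = Pow(Add(-8953, Mul(141, Add(6, 60))), Rational(1, 2)) = Pow(Add(-8953, Mul(141, 66)), Rational(1, 2)) = Pow(Add(-8953, 9306), Rational(1, 2)) = Pow(353, Rational(1, 2))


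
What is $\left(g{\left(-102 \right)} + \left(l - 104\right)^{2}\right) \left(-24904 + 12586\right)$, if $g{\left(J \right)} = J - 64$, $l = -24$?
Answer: $-199773324$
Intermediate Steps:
$g{\left(J \right)} = -64 + J$
$\left(g{\left(-102 \right)} + \left(l - 104\right)^{2}\right) \left(-24904 + 12586\right) = \left(\left(-64 - 102\right) + \left(-24 - 104\right)^{2}\right) \left(-24904 + 12586\right) = \left(-166 + \left(-128\right)^{2}\right) \left(-12318\right) = \left(-166 + 16384\right) \left(-12318\right) = 16218 \left(-12318\right) = -199773324$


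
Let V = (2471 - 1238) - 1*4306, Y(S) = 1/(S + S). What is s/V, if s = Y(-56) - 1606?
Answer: 179873/344176 ≈ 0.52262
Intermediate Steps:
Y(S) = 1/(2*S)
s = -179873/112 (s = (½)/(-56) - 1606 = (½)*(-1/56) - 1606 = -1/112 - 1606 = -179873/112 ≈ -1606.0)
V = -3073 (V = 1233 - 4306 = -3073)
s/V = -179873/112/(-3073) = -179873/112*(-1/3073) = 179873/344176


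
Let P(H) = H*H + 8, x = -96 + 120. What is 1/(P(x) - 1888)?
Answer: -1/1304 ≈ -0.00076687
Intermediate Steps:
x = 24
P(H) = 8 + H² (P(H) = H² + 8 = 8 + H²)
1/(P(x) - 1888) = 1/((8 + 24²) - 1888) = 1/((8 + 576) - 1888) = 1/(584 - 1888) = 1/(-1304) = -1/1304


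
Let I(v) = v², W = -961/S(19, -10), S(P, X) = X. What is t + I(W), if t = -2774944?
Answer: -276570879/100 ≈ -2.7657e+6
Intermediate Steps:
W = 961/10 (W = -961/(-10) = -961*(-⅒) = 961/10 ≈ 96.100)
t + I(W) = -2774944 + (961/10)² = -2774944 + 923521/100 = -276570879/100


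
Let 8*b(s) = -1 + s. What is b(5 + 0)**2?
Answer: 1/4 ≈ 0.25000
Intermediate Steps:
b(s) = -1/8 + s/8 (b(s) = (-1 + s)/8 = -1/8 + s/8)
b(5 + 0)**2 = (-1/8 + (5 + 0)/8)**2 = (-1/8 + (1/8)*5)**2 = (-1/8 + 5/8)**2 = (1/2)**2 = 1/4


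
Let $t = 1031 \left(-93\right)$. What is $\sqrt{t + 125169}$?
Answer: $3 \sqrt{3254} \approx 171.13$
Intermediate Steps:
$t = -95883$
$\sqrt{t + 125169} = \sqrt{-95883 + 125169} = \sqrt{29286} = 3 \sqrt{3254}$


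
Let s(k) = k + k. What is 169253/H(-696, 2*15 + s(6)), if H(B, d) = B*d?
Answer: -24179/4176 ≈ -5.7900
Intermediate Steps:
s(k) = 2*k
169253/H(-696, 2*15 + s(6)) = 169253/((-696*(2*15 + 2*6))) = 169253/((-696*(30 + 12))) = 169253/((-696*42)) = 169253/(-29232) = 169253*(-1/29232) = -24179/4176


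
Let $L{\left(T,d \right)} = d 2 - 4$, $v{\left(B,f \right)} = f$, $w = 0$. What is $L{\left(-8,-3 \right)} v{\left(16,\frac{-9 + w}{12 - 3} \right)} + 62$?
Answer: $72$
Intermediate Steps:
$L{\left(T,d \right)} = -4 + 2 d$ ($L{\left(T,d \right)} = 2 d - 4 = -4 + 2 d$)
$L{\left(-8,-3 \right)} v{\left(16,\frac{-9 + w}{12 - 3} \right)} + 62 = \left(-4 + 2 \left(-3\right)\right) \frac{-9 + 0}{12 - 3} + 62 = \left(-4 - 6\right) \left(- \frac{9}{9}\right) + 62 = - 10 \left(\left(-9\right) \frac{1}{9}\right) + 62 = \left(-10\right) \left(-1\right) + 62 = 10 + 62 = 72$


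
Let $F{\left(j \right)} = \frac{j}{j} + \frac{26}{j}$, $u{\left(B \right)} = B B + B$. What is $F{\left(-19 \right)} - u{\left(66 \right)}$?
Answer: $- \frac{84025}{19} \approx -4422.4$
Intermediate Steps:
$u{\left(B \right)} = B + B^{2}$ ($u{\left(B \right)} = B^{2} + B = B + B^{2}$)
$F{\left(j \right)} = 1 + \frac{26}{j}$
$F{\left(-19 \right)} - u{\left(66 \right)} = \frac{26 - 19}{-19} - 66 \left(1 + 66\right) = \left(- \frac{1}{19}\right) 7 - 66 \cdot 67 = - \frac{7}{19} - 4422 = - \frac{84025}{19}$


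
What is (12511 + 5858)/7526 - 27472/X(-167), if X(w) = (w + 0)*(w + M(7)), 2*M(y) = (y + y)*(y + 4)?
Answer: 34665899/56557890 ≈ 0.61293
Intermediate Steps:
M(y) = y*(4 + y) (M(y) = ((y + y)*(y + 4))/2 = ((2*y)*(4 + y))/2 = (2*y*(4 + y))/2 = y*(4 + y))
X(w) = w*(77 + w) (X(w) = (w + 0)*(w + 7*(4 + 7)) = w*(w + 7*11) = w*(w + 77) = w*(77 + w))
(12511 + 5858)/7526 - 27472/X(-167) = (12511 + 5858)/7526 - 27472*(-1/(167*(77 - 167))) = 18369*(1/7526) - 27472/((-167*(-90))) = 18369/7526 - 27472/15030 = 18369/7526 - 27472*1/15030 = 18369/7526 - 13736/7515 = 34665899/56557890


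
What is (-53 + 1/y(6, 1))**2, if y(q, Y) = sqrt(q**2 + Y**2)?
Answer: (1961 - sqrt(37))**2/1369 ≈ 2791.6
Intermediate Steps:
y(q, Y) = sqrt(Y**2 + q**2)
(-53 + 1/y(6, 1))**2 = (-53 + 1/(sqrt(1**2 + 6**2)))**2 = (-53 + 1/(sqrt(1 + 36)))**2 = (-53 + 1/(sqrt(37)))**2 = (-53 + sqrt(37)/37)**2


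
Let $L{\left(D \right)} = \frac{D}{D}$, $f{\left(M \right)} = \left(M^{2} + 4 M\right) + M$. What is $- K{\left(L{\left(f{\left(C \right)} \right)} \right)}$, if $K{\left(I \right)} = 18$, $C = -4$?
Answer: $-18$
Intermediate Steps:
$f{\left(M \right)} = M^{2} + 5 M$
$L{\left(D \right)} = 1$
$- K{\left(L{\left(f{\left(C \right)} \right)} \right)} = \left(-1\right) 18 = -18$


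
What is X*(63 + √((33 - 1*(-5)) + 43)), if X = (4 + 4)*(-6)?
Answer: -3456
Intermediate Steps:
X = -48 (X = 8*(-6) = -48)
X*(63 + √((33 - 1*(-5)) + 43)) = -48*(63 + √((33 - 1*(-5)) + 43)) = -48*(63 + √((33 + 5) + 43)) = -48*(63 + √(38 + 43)) = -48*(63 + √81) = -48*(63 + 9) = -48*72 = -3456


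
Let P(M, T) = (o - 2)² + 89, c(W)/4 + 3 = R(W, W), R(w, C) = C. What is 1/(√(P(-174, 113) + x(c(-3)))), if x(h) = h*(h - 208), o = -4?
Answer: √5693/5693 ≈ 0.013253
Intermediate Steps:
c(W) = -12 + 4*W
P(M, T) = 125 (P(M, T) = (-4 - 2)² + 89 = (-6)² + 89 = 36 + 89 = 125)
x(h) = h*(-208 + h)
1/(√(P(-174, 113) + x(c(-3)))) = 1/(√(125 + (-12 + 4*(-3))*(-208 + (-12 + 4*(-3))))) = 1/(√(125 + (-12 - 12)*(-208 + (-12 - 12)))) = 1/(√(125 - 24*(-208 - 24))) = 1/(√(125 - 24*(-232))) = 1/(√(125 + 5568)) = 1/(√5693) = √5693/5693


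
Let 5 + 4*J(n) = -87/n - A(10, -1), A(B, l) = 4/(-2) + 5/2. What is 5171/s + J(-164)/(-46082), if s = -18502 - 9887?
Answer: -156295117397/858193565088 ≈ -0.18212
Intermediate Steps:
s = -28389
A(B, l) = 1/2 (A(B, l) = 4*(-1/2) + 5*(1/2) = -2 + 5/2 = 1/2)
J(n) = -11/8 - 87/(4*n) (J(n) = -5/4 + (-87/n - 1*1/2)/4 = -5/4 + (-87/n - 1/2)/4 = -5/4 + (-1/2 - 87/n)/4 = -5/4 + (-1/8 - 87/(4*n)) = -11/8 - 87/(4*n))
5171/s + J(-164)/(-46082) = 5171/(-28389) + ((1/8)*(-174 - 11*(-164))/(-164))/(-46082) = 5171*(-1/28389) + ((1/8)*(-1/164)*(-174 + 1804))*(-1/46082) = -5171/28389 + ((1/8)*(-1/164)*1630)*(-1/46082) = -5171/28389 - 815/656*(-1/46082) = -5171/28389 + 815/30229792 = -156295117397/858193565088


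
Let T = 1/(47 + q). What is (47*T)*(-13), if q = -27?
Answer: -611/20 ≈ -30.550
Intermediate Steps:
T = 1/20 (T = 1/(47 - 27) = 1/20 ≈ 0.050000)
(47*T)*(-13) = (47*(1/20))*(-13) = (47/20)*(-13) = -611/20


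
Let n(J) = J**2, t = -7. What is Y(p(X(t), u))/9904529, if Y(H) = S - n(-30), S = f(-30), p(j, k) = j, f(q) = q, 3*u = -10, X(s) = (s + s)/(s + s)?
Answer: -930/9904529 ≈ -9.3896e-5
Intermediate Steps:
X(s) = 1 (X(s) = (2*s)/((2*s)) = (2*s)*(1/(2*s)) = 1)
u = -10/3 (u = (1/3)*(-10) = -10/3 ≈ -3.3333)
S = -30
Y(H) = -930 (Y(H) = -30 - 1*(-30)**2 = -30 - 1*900 = -30 - 900 = -930)
Y(p(X(t), u))/9904529 = -930/9904529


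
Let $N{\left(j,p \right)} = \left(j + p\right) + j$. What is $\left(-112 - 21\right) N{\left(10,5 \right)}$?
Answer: $-3325$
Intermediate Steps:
$N{\left(j,p \right)} = p + 2 j$
$\left(-112 - 21\right) N{\left(10,5 \right)} = \left(-112 - 21\right) \left(5 + 2 \cdot 10\right) = - 133 \left(5 + 20\right) = \left(-133\right) 25 = -3325$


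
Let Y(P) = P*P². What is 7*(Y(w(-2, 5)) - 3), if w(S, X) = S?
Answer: -77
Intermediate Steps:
Y(P) = P³
7*(Y(w(-2, 5)) - 3) = 7*((-2)³ - 3) = 7*(-8 - 3) = 7*(-11) = -77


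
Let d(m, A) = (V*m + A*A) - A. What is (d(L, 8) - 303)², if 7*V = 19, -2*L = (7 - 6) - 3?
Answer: 2924100/49 ≈ 59676.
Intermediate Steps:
L = 1 (L = -((7 - 6) - 3)/2 = -(1 - 3)/2 = -½*(-2) = 1)
V = 19/7 (V = (⅐)*19 = 19/7 ≈ 2.7143)
d(m, A) = A² - A + 19*m/7 (d(m, A) = (19*m/7 + A*A) - A = (19*m/7 + A²) - A = (A² + 19*m/7) - A = A² - A + 19*m/7)
(d(L, 8) - 303)² = ((8² - 1*8 + (19/7)*1) - 303)² = ((64 - 8 + 19/7) - 303)² = (411/7 - 303)² = (-1710/7)² = 2924100/49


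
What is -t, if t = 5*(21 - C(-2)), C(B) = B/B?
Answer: -100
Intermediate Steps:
C(B) = 1
t = 100 (t = 5*(21 - 1*1) = 5*(21 - 1) = 5*20 = 100)
-t = -1*100 = -100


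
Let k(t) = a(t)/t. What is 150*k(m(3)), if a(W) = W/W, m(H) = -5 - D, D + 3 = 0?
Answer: -75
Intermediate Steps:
D = -3 (D = -3 + 0 = -3)
m(H) = -2 (m(H) = -5 - 1*(-3) = -5 + 3 = -2)
a(W) = 1
k(t) = 1/t
150*k(m(3)) = 150/(-2) = 150*(-½) = -75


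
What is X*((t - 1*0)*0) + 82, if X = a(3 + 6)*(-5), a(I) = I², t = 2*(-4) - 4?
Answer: 82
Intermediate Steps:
t = -12 (t = -8 - 4 = -12)
X = -405 (X = (3 + 6)²*(-5) = 9²*(-5) = 81*(-5) = -405)
X*((t - 1*0)*0) + 82 = -405*(-12 - 1*0)*0 + 82 = -405*(-12 + 0)*0 + 82 = -(-4860)*0 + 82 = -405*0 + 82 = 0 + 82 = 82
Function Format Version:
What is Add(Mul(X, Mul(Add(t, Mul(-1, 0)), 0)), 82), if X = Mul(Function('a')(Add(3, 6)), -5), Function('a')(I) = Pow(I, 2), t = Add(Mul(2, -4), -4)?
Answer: 82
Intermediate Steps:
t = -12 (t = Add(-8, -4) = -12)
X = -405 (X = Mul(Pow(Add(3, 6), 2), -5) = Mul(Pow(9, 2), -5) = Mul(81, -5) = -405)
Add(Mul(X, Mul(Add(t, Mul(-1, 0)), 0)), 82) = Add(Mul(-405, Mul(Add(-12, Mul(-1, 0)), 0)), 82) = Add(Mul(-405, Mul(Add(-12, 0), 0)), 82) = Add(Mul(-405, Mul(-12, 0)), 82) = Add(Mul(-405, 0), 82) = Add(0, 82) = 82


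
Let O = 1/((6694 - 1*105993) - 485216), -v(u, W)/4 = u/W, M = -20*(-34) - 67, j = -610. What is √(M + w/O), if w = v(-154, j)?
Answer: √2198654537/61 ≈ 768.69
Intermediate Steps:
M = 613 (M = 680 - 67 = 613)
v(u, W) = -4*u/W
O = -1/584515 (O = 1/((6694 - 105993) - 485216) = 1/(-99299 - 485216) = 1/(-584515) = -1/584515 ≈ -1.7108e-6)
w = -308/305 (w = -4*(-154)/(-610) = -4*(-154)*(-1/610) = -308/305 ≈ -1.0098)
√(M + w/O) = √(613 - 308/(305*(-1/584515))) = √(613 - 308/305*(-584515)) = √(613 + 36006124/61) = √(36043517/61) = √2198654537/61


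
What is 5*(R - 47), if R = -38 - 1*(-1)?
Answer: -420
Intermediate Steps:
R = -37 (R = -38 + 1 = -37)
5*(R - 47) = 5*(-37 - 47) = 5*(-84) = -420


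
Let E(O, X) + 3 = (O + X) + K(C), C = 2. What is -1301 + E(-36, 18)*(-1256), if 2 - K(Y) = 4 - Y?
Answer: 25075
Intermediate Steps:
K(Y) = -2 + Y (K(Y) = 2 - (4 - Y) = 2 + (-4 + Y) = -2 + Y)
E(O, X) = -3 + O + X (E(O, X) = -3 + ((O + X) + (-2 + 2)) = -3 + ((O + X) + 0) = -3 + (O + X) = -3 + O + X)
-1301 + E(-36, 18)*(-1256) = -1301 + (-3 - 36 + 18)*(-1256) = -1301 - 21*(-1256) = -1301 + 26376 = 25075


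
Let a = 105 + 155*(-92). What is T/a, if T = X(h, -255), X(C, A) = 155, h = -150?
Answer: -31/2831 ≈ -0.010950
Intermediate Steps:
T = 155
a = -14155 (a = 105 - 14260 = -14155)
T/a = 155/(-14155) = 155*(-1/14155) = -31/2831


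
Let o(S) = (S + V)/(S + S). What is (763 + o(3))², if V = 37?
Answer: 5331481/9 ≈ 5.9239e+5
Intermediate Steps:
o(S) = (37 + S)/(2*S) (o(S) = (S + 37)/(S + S) = (37 + S)/((2*S)) = (37 + S)*(1/(2*S)) = (37 + S)/(2*S))
(763 + o(3))² = (763 + (½)*(37 + 3)/3)² = (763 + (½)*(⅓)*40)² = (763 + 20/3)² = (2309/3)² = 5331481/9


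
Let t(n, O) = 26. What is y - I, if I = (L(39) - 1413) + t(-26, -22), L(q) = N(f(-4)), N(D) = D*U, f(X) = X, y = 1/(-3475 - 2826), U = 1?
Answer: 8764690/6301 ≈ 1391.0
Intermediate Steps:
y = -1/6301 (y = 1/(-6301) = -1/6301 ≈ -0.00015871)
N(D) = D (N(D) = D*1 = D)
L(q) = -4
I = -1391 (I = (-4 - 1413) + 26 = -1417 + 26 = -1391)
y - I = -1/6301 - 1*(-1391) = -1/6301 + 1391 = 8764690/6301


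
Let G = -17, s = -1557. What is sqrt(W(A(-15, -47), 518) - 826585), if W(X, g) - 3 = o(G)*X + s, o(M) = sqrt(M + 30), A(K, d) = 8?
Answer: sqrt(-828139 + 8*sqrt(13)) ≈ 910.01*I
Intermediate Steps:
o(M) = sqrt(30 + M)
W(X, g) = -1554 + X*sqrt(13) (W(X, g) = 3 + (sqrt(30 - 17)*X - 1557) = 3 + (sqrt(13)*X - 1557) = 3 + (X*sqrt(13) - 1557) = 3 + (-1557 + X*sqrt(13)) = -1554 + X*sqrt(13))
sqrt(W(A(-15, -47), 518) - 826585) = sqrt((-1554 + 8*sqrt(13)) - 826585) = sqrt(-828139 + 8*sqrt(13))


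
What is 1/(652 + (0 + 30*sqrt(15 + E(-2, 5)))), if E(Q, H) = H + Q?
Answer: 163/102226 - 45*sqrt(2)/204452 ≈ 0.0012832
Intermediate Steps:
1/(652 + (0 + 30*sqrt(15 + E(-2, 5)))) = 1/(652 + (0 + 30*sqrt(15 + (5 - 2)))) = 1/(652 + (0 + 30*sqrt(15 + 3))) = 1/(652 + (0 + 30*sqrt(18))) = 1/(652 + (0 + 30*(3*sqrt(2)))) = 1/(652 + (0 + 90*sqrt(2))) = 1/(652 + 90*sqrt(2))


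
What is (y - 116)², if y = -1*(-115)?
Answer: 1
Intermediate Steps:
y = 115
(y - 116)² = (115 - 116)² = (-1)² = 1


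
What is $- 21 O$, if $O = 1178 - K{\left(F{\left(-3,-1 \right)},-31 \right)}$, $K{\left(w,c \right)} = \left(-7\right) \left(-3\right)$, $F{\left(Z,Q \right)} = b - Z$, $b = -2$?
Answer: $-24297$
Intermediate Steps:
$F{\left(Z,Q \right)} = -2 - Z$
$K{\left(w,c \right)} = 21$
$O = 1157$ ($O = 1178 - 21 = 1157$)
$- 21 O = \left(-21\right) 1157 = -24297$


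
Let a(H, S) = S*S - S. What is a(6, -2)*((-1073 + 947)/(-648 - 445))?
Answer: 756/1093 ≈ 0.69167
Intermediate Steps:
a(H, S) = S² - S
a(6, -2)*((-1073 + 947)/(-648 - 445)) = (-2*(-1 - 2))*((-1073 + 947)/(-648 - 445)) = (-2*(-3))*(-126/(-1093)) = 6*(-126*(-1/1093)) = 6*(126/1093) = 756/1093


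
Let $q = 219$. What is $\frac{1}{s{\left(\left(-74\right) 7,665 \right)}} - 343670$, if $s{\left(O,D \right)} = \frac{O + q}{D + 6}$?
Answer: $- \frac{102758001}{299} \approx -3.4367 \cdot 10^{5}$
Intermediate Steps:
$s{\left(O,D \right)} = \frac{219 + O}{6 + D}$ ($s{\left(O,D \right)} = \frac{O + 219}{D + 6} = \frac{219 + O}{6 + D}$)
$\frac{1}{s{\left(\left(-74\right) 7,665 \right)}} - 343670 = \frac{1}{\frac{1}{6 + 665} \left(219 - 518\right)} - 343670 = \frac{1}{\frac{1}{671} \left(219 - 518\right)} - 343670 = \frac{1}{\frac{1}{671} \left(-299\right)} - 343670 = \frac{1}{- \frac{299}{671}} - 343670 = - \frac{671}{299} - 343670 = - \frac{102758001}{299}$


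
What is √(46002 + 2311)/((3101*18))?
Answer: √48313/55818 ≈ 0.0039378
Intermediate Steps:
√(46002 + 2311)/((3101*18)) = √48313/55818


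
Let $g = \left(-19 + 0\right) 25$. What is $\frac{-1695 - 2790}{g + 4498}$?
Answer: $- \frac{1495}{1341} \approx -1.1148$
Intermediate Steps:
$g = -475$ ($g = \left(-19\right) 25 = -475$)
$\frac{-1695 - 2790}{g + 4498} = \frac{-1695 - 2790}{-475 + 4498} = - \frac{4485}{4023} = \left(-4485\right) \frac{1}{4023} = - \frac{1495}{1341}$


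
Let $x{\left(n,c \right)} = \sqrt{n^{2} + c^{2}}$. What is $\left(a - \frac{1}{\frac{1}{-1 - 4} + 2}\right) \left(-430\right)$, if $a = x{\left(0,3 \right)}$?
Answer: $- \frac{9460}{9} \approx -1051.1$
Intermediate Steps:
$x{\left(n,c \right)} = \sqrt{c^{2} + n^{2}}$
$a = 3$ ($a = \sqrt{3^{2} + 0^{2}} = \sqrt{9 + 0} = \sqrt{9} = 3$)
$\left(a - \frac{1}{\frac{1}{-1 - 4} + 2}\right) \left(-430\right) = \left(3 - \frac{1}{\frac{1}{-1 - 4} + 2}\right) \left(-430\right) = \left(3 - \frac{1}{\frac{1}{-5} + 2}\right) \left(-430\right) = \left(3 - \frac{1}{- \frac{1}{5} + 2}\right) \left(-430\right) = \left(3 - \frac{1}{\frac{9}{5}}\right) \left(-430\right) = \left(3 - \frac{5}{9}\right) \left(-430\right) = \frac{22}{9} \left(-430\right) = - \frac{9460}{9}$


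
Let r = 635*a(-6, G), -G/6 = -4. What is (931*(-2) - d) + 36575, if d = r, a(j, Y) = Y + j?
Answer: 23283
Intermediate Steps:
G = 24 (G = -6*(-4) = 24)
r = 11430 (r = 635*(24 - 6) = 635*18 = 11430)
d = 11430
(931*(-2) - d) + 36575 = (931*(-2) - 1*11430) + 36575 = (-1862 - 11430) + 36575 = -13292 + 36575 = 23283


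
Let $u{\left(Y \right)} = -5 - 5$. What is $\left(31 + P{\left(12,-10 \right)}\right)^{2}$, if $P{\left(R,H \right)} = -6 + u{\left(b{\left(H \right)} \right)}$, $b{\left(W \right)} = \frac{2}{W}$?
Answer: $225$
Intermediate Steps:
$u{\left(Y \right)} = -10$
$P{\left(R,H \right)} = -16$ ($P{\left(R,H \right)} = -6 - 10 = -16$)
$\left(31 + P{\left(12,-10 \right)}\right)^{2} = \left(31 - 16\right)^{2} = 15^{2} = 225$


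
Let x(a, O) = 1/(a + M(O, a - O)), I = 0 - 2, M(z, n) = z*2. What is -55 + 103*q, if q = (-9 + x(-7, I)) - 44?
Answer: -60757/11 ≈ -5523.4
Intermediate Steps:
M(z, n) = 2*z
I = -2
x(a, O) = 1/(a + 2*O)
q = -584/11 (q = (-9 + 1/(-7 + 2*(-2))) - 44 = (-9 + 1/(-7 - 4)) - 44 = (-9 + 1/(-11)) - 44 = (-9 - 1/11) - 44 = -100/11 - 44 = -584/11 ≈ -53.091)
-55 + 103*q = -55 + 103*(-584/11) = -55 - 60152/11 = -60757/11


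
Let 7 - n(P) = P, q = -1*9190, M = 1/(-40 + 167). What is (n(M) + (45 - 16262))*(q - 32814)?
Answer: 86472416684/127 ≈ 6.8089e+8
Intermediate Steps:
M = 1/127 ≈ 0.0078740
q = -9190
n(P) = 7 - P
(n(M) + (45 - 16262))*(q - 32814) = ((7 - 1*1/127) + (45 - 16262))*(-9190 - 32814) = ((7 - 1/127) - 16217)*(-42004) = (888/127 - 16217)*(-42004) = -2058671/127*(-42004) = 86472416684/127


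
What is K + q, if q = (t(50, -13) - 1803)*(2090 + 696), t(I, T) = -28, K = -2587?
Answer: -5103753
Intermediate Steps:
q = -5101166 (q = (-28 - 1803)*(2090 + 696) = -1831*2786 = -5101166)
K + q = -2587 - 5101166 = -5103753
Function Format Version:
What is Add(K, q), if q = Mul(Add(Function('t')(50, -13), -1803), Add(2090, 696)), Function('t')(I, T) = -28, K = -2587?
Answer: -5103753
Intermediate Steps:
q = -5101166 (q = Mul(Add(-28, -1803), Add(2090, 696)) = Mul(-1831, 2786) = -5101166)
Add(K, q) = Add(-2587, -5101166) = -5103753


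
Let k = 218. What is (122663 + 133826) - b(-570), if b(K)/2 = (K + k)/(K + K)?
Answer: 73099189/285 ≈ 2.5649e+5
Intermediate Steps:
b(K) = (218 + K)/K (b(K) = 2*((K + 218)/(K + K)) = 2*((218 + K)/((2*K))) = 2*((218 + K)*(1/(2*K))) = 2*((218 + K)/(2*K)) = (218 + K)/K)
(122663 + 133826) - b(-570) = (122663 + 133826) - (218 - 570)/(-570) = 256489 - (-1)*(-352)/570 = 256489 - 1*176/285 = 256489 - 176/285 = 73099189/285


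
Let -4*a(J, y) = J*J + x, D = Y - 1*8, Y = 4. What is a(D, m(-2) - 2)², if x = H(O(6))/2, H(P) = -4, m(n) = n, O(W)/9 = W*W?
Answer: 49/4 ≈ 12.250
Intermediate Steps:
O(W) = 9*W² (O(W) = 9*(W*W) = 9*W²)
x = -2 (x = -4/2 = -4*½ = -2)
D = -4 (D = 4 - 1*8 = 4 - 8 = -4)
a(J, y) = ½ - J²/4 (a(J, y) = -(J*J - 2)/4 = -(J² - 2)/4 = -(-2 + J²)/4 = ½ - J²/4)
a(D, m(-2) - 2)² = (½ - ¼*(-4)²)² = (½ - ¼*16)² = (½ - 4)² = (-7/2)² = 49/4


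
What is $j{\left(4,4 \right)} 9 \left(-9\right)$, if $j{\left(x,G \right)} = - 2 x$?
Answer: $648$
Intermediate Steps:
$j{\left(4,4 \right)} 9 \left(-9\right) = \left(-2\right) 4 \cdot 9 \left(-9\right) = \left(-8\right) 9 \left(-9\right) = \left(-72\right) \left(-9\right) = 648$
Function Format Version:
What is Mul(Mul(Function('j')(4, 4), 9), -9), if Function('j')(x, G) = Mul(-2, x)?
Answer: 648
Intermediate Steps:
Mul(Mul(Function('j')(4, 4), 9), -9) = Mul(Mul(Mul(-2, 4), 9), -9) = Mul(Mul(-8, 9), -9) = Mul(-72, -9) = 648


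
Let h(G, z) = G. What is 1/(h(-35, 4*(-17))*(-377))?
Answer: 1/13195 ≈ 7.5786e-5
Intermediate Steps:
1/(h(-35, 4*(-17))*(-377)) = 1/(-35*(-377)) = 1/13195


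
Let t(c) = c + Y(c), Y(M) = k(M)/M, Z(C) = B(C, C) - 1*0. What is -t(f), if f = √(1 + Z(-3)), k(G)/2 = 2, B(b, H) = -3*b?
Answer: -7*√10/5 ≈ -4.4272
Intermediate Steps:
k(G) = 4 (k(G) = 2*2 = 4)
Z(C) = -3*C (Z(C) = -3*C - 1*0 = -3*C + 0 = -3*C)
Y(M) = 4/M
f = √10 (f = √(1 - 3*(-3)) = √(1 + 9) = √10 ≈ 3.1623)
t(c) = c + 4/c
-t(f) = -(√10 + 4/(√10)) = -(√10 + 4*(√10/10)) = -(√10 + 2*√10/5) = -7*√10/5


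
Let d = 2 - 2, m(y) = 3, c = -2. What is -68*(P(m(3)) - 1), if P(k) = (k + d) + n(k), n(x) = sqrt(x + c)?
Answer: -204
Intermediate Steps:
d = 0
n(x) = sqrt(-2 + x) (n(x) = sqrt(x - 2) = sqrt(-2 + x))
P(k) = k + sqrt(-2 + k) (P(k) = (k + 0) + sqrt(-2 + k) = k + sqrt(-2 + k))
-68*(P(m(3)) - 1) = -68*((3 + sqrt(-2 + 3)) - 1) = -68*((3 + sqrt(1)) - 1) = -68*((3 + 1) - 1) = -68*(4 - 1) = -68*3 = -204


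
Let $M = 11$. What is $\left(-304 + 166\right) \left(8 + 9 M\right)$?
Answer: $-14766$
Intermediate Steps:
$\left(-304 + 166\right) \left(8 + 9 M\right) = \left(-304 + 166\right) \left(8 + 9 \cdot 11\right) = - 138 \left(8 + 99\right) = \left(-138\right) 107 = -14766$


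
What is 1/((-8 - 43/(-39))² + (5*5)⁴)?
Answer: 1521/594212986 ≈ 2.5597e-6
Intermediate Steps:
1/((-8 - 43/(-39))² + (5*5)⁴) = 1/((-8 - 43*(-1/39))² + 25⁴) = 1/((-8 + 43/39)² + 390625) = 1/((-269/39)² + 390625) = 1/(72361/1521 + 390625) = 1/(594212986/1521) = 1521/594212986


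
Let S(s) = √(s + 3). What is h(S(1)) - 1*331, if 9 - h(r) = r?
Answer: -324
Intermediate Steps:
S(s) = √(3 + s)
h(r) = 9 - r
h(S(1)) - 1*331 = (9 - √(3 + 1)) - 1*331 = (9 - √4) - 331 = (9 - 1*2) - 331 = (9 - 2) - 331 = 7 - 331 = -324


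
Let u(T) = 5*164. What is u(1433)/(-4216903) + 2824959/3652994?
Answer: 11909582626897/15404321357582 ≈ 0.77313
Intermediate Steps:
u(T) = 820
u(1433)/(-4216903) + 2824959/3652994 = 820/(-4216903) + 2824959/3652994 = 820*(-1/4216903) + 2824959*(1/3652994) = -820/4216903 + 2824959/3652994 = 11909582626897/15404321357582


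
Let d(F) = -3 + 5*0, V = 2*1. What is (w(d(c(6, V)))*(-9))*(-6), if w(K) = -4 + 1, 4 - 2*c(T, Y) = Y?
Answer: -162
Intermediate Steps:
V = 2
c(T, Y) = 2 - Y/2
d(F) = -3 (d(F) = -3 + 0 = -3)
w(K) = -3
(w(d(c(6, V)))*(-9))*(-6) = -3*(-9)*(-6) = 27*(-6) = -162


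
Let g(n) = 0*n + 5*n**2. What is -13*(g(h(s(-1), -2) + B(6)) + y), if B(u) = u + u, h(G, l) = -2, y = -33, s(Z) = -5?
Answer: -6071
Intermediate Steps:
B(u) = 2*u
g(n) = 5*n**2 (g(n) = 0 + 5*n**2 = 5*n**2)
-13*(g(h(s(-1), -2) + B(6)) + y) = -13*(5*(-2 + 2*6)**2 - 33) = -13*(5*(-2 + 12)**2 - 33) = -13*(5*10**2 - 33) = -13*(5*100 - 33) = -13*(500 - 33) = -13*467 = -6071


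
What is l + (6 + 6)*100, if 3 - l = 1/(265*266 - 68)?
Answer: 84717665/70422 ≈ 1203.0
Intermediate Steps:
l = 211265/70422 (l = 3 - 1/(265*266 - 68) = 3 - 1/(70490 - 68) = 3 - 1/70422 = 211265/70422 ≈ 3.0000)
l + (6 + 6)*100 = 211265/70422 + (6 + 6)*100 = 211265/70422 + 12*100 = 211265/70422 + 1200 = 84717665/70422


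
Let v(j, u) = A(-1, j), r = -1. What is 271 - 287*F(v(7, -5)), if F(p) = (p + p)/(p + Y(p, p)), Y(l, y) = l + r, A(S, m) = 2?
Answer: -335/3 ≈ -111.67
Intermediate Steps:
v(j, u) = 2
Y(l, y) = -1 + l (Y(l, y) = l - 1 = -1 + l)
F(p) = 2*p/(-1 + 2*p) (F(p) = (p + p)/(p + (-1 + p)) = (2*p)/(-1 + 2*p) = 2*p/(-1 + 2*p))
271 - 287*F(v(7, -5)) = 271 - 574*2/(-1 + 2*2) = 271 - 574*2/(-1 + 4) = 271 - 574*2/3 = 271 - 287*4/3 = 271 - 1148/3 = -335/3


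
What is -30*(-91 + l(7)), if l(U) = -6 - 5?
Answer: 3060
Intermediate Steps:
l(U) = -11
-30*(-91 + l(7)) = -30*(-91 - 11) = -30*(-102) = 3060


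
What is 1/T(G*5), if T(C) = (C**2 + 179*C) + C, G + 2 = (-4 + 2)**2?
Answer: 1/1900 ≈ 0.00052632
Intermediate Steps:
G = 2 (G = -2 + (-4 + 2)**2 = -2 + (-2)**2 = -2 + 4 = 2)
T(C) = C**2 + 180*C
1/T(G*5) = 1/((2*5)*(180 + 2*5)) = 1/(10*(180 + 10)) = 1/(10*190) = 1/1900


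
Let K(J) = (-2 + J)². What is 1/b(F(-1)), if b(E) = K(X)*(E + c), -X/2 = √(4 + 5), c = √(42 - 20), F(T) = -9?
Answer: -9/3776 - √22/3776 ≈ -0.0036256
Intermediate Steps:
c = √22 ≈ 4.6904
X = -6 (X = -2*√(4 + 5) = -2*√9 = -2*3 = -6)
b(E) = 64*E + 64*√22 (b(E) = (-2 - 6)²*(E + √22) = (-8)²*(E + √22) = 64*(E + √22) = 64*E + 64*√22)
1/b(F(-1)) = 1/(64*(-9) + 64*√22) = 1/(-576 + 64*√22)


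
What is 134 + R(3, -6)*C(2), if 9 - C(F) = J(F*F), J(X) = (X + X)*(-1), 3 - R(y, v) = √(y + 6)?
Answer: 134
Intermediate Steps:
R(y, v) = 3 - √(6 + y) (R(y, v) = 3 - √(y + 6) = 3 - √(6 + y))
J(X) = -2*X (J(X) = (2*X)*(-1) = -2*X)
C(F) = 9 + 2*F² (C(F) = 9 - (-2)*F*F = 9 - (-2)*F² = 9 + 2*F²)
134 + R(3, -6)*C(2) = 134 + (3 - √(6 + 3))*(9 + 2*2²) = 134 + (3 - √9)*(9 + 2*4) = 134 + (3 - 1*3)*(9 + 8) = 134 + (3 - 3)*17 = 134 + 0*17 = 134 + 0 = 134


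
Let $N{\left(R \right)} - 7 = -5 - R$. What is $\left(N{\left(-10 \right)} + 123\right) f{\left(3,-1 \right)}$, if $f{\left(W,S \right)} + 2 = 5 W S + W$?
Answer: $-1890$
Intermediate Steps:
$N{\left(R \right)} = 2 - R$ ($N{\left(R \right)} = 7 - \left(5 + R\right) = 2 - R$)
$f{\left(W,S \right)} = -2 + W + 5 S W$ ($f{\left(W,S \right)} = -2 + \left(5 W S + W\right) = -2 + \left(5 S W + W\right) = -2 + \left(W + 5 S W\right) = -2 + W + 5 S W$)
$\left(N{\left(-10 \right)} + 123\right) f{\left(3,-1 \right)} = \left(\left(2 - -10\right) + 123\right) \left(-2 + 3 + 5 \left(-1\right) 3\right) = \left(\left(2 + 10\right) + 123\right) \left(-2 + 3 - 15\right) = \left(12 + 123\right) \left(-14\right) = 135 \left(-14\right) = -1890$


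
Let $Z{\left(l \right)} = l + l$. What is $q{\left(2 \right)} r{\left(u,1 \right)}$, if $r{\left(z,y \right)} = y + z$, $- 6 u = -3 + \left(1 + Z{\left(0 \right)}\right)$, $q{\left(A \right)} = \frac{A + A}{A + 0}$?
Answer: $\frac{8}{3} \approx 2.6667$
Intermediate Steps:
$Z{\left(l \right)} = 2 l$
$q{\left(A \right)} = 2$ ($q{\left(A \right)} = \frac{2 A}{A} = 2$)
$u = \frac{1}{3}$ ($u = - \frac{-3 + \left(1 + 2 \cdot 0\right)}{6} = - \frac{-3 + \left(1 + 0\right)}{6} = - \frac{-3 + 1}{6} = \left(- \frac{1}{6}\right) \left(-2\right) = \frac{1}{3} \approx 0.33333$)
$q{\left(2 \right)} r{\left(u,1 \right)} = 2 \left(1 + \frac{1}{3}\right) = 2 \cdot \frac{4}{3} = \frac{8}{3}$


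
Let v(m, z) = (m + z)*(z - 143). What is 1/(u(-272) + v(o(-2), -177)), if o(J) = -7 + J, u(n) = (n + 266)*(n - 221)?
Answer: 1/62478 ≈ 1.6006e-5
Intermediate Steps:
u(n) = (-221 + n)*(266 + n) (u(n) = (266 + n)*(-221 + n) = (-221 + n)*(266 + n))
v(m, z) = (-143 + z)*(m + z) (v(m, z) = (m + z)*(-143 + z) = (-143 + z)*(m + z))
1/(u(-272) + v(o(-2), -177)) = 1/((-58786 + (-272)² + 45*(-272)) + ((-177)² - 143*(-7 - 2) - 143*(-177) + (-7 - 2)*(-177))) = 1/((-58786 + 73984 - 12240) + (31329 - 143*(-9) + 25311 - 9*(-177))) = 1/(2958 + (31329 + 1287 + 25311 + 1593)) = 1/(2958 + 59520) = 1/62478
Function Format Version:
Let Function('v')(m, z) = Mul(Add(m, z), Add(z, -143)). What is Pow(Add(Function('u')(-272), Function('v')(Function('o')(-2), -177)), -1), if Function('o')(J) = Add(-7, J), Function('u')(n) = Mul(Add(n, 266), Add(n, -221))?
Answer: Rational(1, 62478) ≈ 1.6006e-5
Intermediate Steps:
Function('u')(n) = Mul(Add(-221, n), Add(266, n)) (Function('u')(n) = Mul(Add(266, n), Add(-221, n)) = Mul(Add(-221, n), Add(266, n)))
Function('v')(m, z) = Mul(Add(-143, z), Add(m, z)) (Function('v')(m, z) = Mul(Add(m, z), Add(-143, z)) = Mul(Add(-143, z), Add(m, z)))
Pow(Add(Function('u')(-272), Function('v')(Function('o')(-2), -177)), -1) = Pow(Add(Add(-58786, Pow(-272, 2), Mul(45, -272)), Add(Pow(-177, 2), Mul(-143, Add(-7, -2)), Mul(-143, -177), Mul(Add(-7, -2), -177))), -1) = Pow(Add(Add(-58786, 73984, -12240), Add(31329, Mul(-143, -9), 25311, Mul(-9, -177))), -1) = Pow(Add(2958, Add(31329, 1287, 25311, 1593)), -1) = Pow(Add(2958, 59520), -1) = Pow(62478, -1) = Rational(1, 62478)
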